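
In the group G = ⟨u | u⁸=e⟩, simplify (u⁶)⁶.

Compute successive powers of (u⁶), reducing at each step:
  (u⁶)²: (u⁶) · u⁶ = u⁴
  (u⁶)³: (u⁴) · u⁶ = u²
  (u⁶)⁴: (u²) · u⁶ = e
  (u⁶)⁵: e · u⁶ = u⁶
  (u⁶)⁶: (u⁶) · u⁶ = u⁴

Answer: u⁴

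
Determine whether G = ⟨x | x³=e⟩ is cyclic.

|G| = 3. The element x has order 3 (its powers give 3 distinct elements), so ⟨x⟩ = G and G is cyclic.

Answer: Yes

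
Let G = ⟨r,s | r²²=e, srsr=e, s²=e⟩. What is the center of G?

An element z ∈ Z(G) iff z commutes with every generator.
For example r¹¹ is central: (r¹¹)·r = r¹² = r·(r¹¹); (r¹¹)·s = r¹¹s = s·(r¹¹).
Whereas r ∉ Z(G) since r·s = rs ≠ r²¹s = s·r.
Checking each of the 44 elements this way gives Z(G) = {e, r¹¹}, of order 2.

Answer: {e, r¹¹}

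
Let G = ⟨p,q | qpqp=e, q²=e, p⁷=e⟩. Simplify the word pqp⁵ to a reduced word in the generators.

Multiply left to right, reducing at each step:
  p · q = pq
  (pq) · p⁵ = p³q

Answer: p³q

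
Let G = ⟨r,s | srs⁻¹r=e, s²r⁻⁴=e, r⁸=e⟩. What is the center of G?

An element z ∈ Z(G) iff z commutes with every generator.
For example r⁴ is central: (r⁴)·r = r⁵ = r·(r⁴); (r⁴)·s = s⁻¹ = s·(r⁴).
Whereas r ∉ Z(G) since r·s = rs ≠ r³s⁻¹ = s·r.
Checking each of the 16 elements this way gives Z(G) = {e, r⁴}, of order 2.

Answer: {e, r⁴}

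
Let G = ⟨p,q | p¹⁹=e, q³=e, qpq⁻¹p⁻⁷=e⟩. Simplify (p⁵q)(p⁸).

Compute (p⁵q) · (p⁸) by multiplying left to right and reducing via the relations at each step:
  (p⁵q) · p⁸ = p⁴q

Answer: p⁴q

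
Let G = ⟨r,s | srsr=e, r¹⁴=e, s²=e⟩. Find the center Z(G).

An element z ∈ Z(G) iff z commutes with every generator.
For example r⁷ is central: (r⁷)·r = r⁸ = r·(r⁷); (r⁷)·s = r⁷s = s·(r⁷).
Whereas r ∉ Z(G) since r·s = rs ≠ r¹³s = s·r.
Checking each of the 28 elements this way gives Z(G) = {e, r⁷}, of order 2.

Answer: {e, r⁷}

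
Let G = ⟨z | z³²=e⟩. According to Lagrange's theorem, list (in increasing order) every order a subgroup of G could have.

|G| = 32 = 2⁵. By Lagrange's theorem the order of any subgroup divides 32; the divisors of 32 are 1, 2, 4, 8, 16, 32.

Answer: 1, 2, 4, 8, 16, 32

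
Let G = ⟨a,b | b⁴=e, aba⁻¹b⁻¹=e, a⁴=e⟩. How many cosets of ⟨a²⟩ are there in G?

First find ord(a²) by computing successive powers:
  (a²)¹ = a², (a²)² = e.
So |⟨a²⟩| = ord(a²) = 2. With |G| = 16, by Lagrange [G : ⟨a²⟩] = 16/2 = 8.

Answer: 8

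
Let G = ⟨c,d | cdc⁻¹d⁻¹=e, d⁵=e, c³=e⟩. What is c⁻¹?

The order of c is 3 (smallest k with cᵏ = e), so c⁻¹ = c² = c².
Check: c · (c²) → c · c² = e, giving e as required.

Answer: c²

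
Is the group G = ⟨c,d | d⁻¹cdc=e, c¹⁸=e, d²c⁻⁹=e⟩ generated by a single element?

Every cyclic group is abelian. But c·d = cd while d·c = c⁸d⁻¹, so c·d ≠ d·c and G is not abelian. Hence G is not cyclic.

Answer: No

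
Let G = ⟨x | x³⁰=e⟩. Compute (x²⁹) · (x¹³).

Compute (x²⁹) · (x¹³) by multiplying left to right and reducing via the relations at each step:
  (x²⁹) · x¹³ = x¹²

Answer: x¹²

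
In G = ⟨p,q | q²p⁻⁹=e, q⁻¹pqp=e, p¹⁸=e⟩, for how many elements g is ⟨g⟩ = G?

⟨g⟩ = G would require ord(g) = |G| = 36, but the maximum element order in G is 18 < 36. So G is not cyclic and no single element generates it: the count is 0.

Answer: 0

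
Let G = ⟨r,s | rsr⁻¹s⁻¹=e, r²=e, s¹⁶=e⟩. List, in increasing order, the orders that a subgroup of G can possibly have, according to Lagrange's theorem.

|G| = 32 = 2⁵. By Lagrange's theorem the order of any subgroup divides 32; the divisors of 32 are 1, 2, 4, 8, 16, 32.

Answer: 1, 2, 4, 8, 16, 32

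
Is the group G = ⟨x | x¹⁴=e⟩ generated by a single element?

|G| = 14. The element x has order 14 (its powers give 14 distinct elements), so ⟨x⟩ = G and G is cyclic.

Answer: Yes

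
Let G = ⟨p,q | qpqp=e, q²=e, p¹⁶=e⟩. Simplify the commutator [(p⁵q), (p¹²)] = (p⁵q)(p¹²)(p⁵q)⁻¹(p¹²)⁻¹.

[(p⁵q), (p¹²)] = (p⁵q)·(p¹²)·(p⁵q)⁻¹·(p¹²)⁻¹.
  (p⁵q) · (p¹²) = p⁹q
  (p⁹q) · (p⁵q) = p⁴
  (p⁴) · (p⁴) = p⁸

Answer: p⁸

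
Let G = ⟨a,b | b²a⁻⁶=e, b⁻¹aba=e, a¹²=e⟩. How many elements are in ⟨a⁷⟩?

|⟨a⁷⟩| equals the order of a⁷. Compute successive powers until reaching e:
  (a⁷)¹ = a⁷, (a⁷)² = a², (a⁷)³ = a⁹, (a⁷)⁴ = a⁴, (a⁷)⁵ = a¹¹, (a⁷)⁶ = a⁶, (a⁷)⁷ = a, (a⁷)⁸ = a⁸, (a⁷)⁹ = a³, (a⁷)¹⁰ = a¹⁰, (a⁷)¹¹ = a⁵, (a⁷)¹² = e.
The smallest positive k with (a⁷)ᵏ = e is 12, so |⟨a⁷⟩| = 12.

Answer: 12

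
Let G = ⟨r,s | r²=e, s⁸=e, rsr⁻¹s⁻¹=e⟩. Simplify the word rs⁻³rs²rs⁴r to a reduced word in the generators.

Multiply left to right, reducing at each step:
  r · s⁻³ = rs⁵
  (rs⁵) · r = s⁵
  (s⁵) · s² = s⁷
  (s⁷) · r = rs⁷
  (rs⁷) · s⁴ = rs³
  (rs³) · r = s³

Answer: s³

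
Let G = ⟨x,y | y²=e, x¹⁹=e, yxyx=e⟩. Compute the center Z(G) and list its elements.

An element z ∈ Z(G) iff z commutes with every generator.
For example e is central: e·x = x = x·e; e·y = y = y·e.
Whereas x ∉ Z(G) since x·y = xy ≠ x¹⁸y = y·x.
Checking each of the 38 elements this way gives Z(G) = {e}, of order 1.

Answer: {e}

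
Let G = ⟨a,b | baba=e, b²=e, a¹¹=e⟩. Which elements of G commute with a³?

⟨a³⟩ ⊆ C_G(a³) since powers of a³ commute with a³; so |C_G(a³)| ≥ |⟨a³⟩| = 11.
By orbit–stabilizer, |C_G(a³)| = |G| / |conj. class of a³| = 22 / 2 = 11.
The 11 elements commuting with a³ are {e, a, a², a³, a⁴, a⁵, a⁶, a⁷, a⁸, a⁹, a¹⁰}.

Answer: {e, a, a², a³, a⁴, a⁵, a⁶, a⁷, a⁸, a⁹, a¹⁰}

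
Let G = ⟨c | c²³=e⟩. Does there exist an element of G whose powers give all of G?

|G| = 23. The element c has order 23 (its powers give 23 distinct elements), so ⟨c⟩ = G and G is cyclic.

Answer: Yes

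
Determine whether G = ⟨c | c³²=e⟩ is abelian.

G has a single generator, so G is cyclic and hence abelian.

Answer: Yes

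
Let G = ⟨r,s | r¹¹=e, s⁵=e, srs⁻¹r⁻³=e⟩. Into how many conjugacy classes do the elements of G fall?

The conjugacy classes (representative and size) are:
  [e] (size 1), [r³] (size 5), [r⁶] (size 5), [r⁷s] (size 11), [r⁹s²] (size 11), [r⁷s³] (size 11), [r⁷s⁴] (size 11).
Class equation: 1 + 5 + 5 + 11 + 11 + 11 + 11 = 55 = |G|. So G has 7 conjugacy classes.

Answer: 7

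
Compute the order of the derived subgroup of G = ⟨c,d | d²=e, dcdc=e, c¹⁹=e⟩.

G' = [G, G] is generated by all commutators. The generator-pair commutators are: [c, d] = c².
The subgroup they normally generate is {e, c, c², c³, c⁴, c⁵, c⁶, c⁷, c⁸, c⁹, c¹⁰, c¹¹, c¹², c¹³, c¹⁴, c¹⁵, c¹⁶, c¹⁷, c¹⁸}, of order 19.
Check: |G/G'| = 38/19 = 2 is the order of the abelianisation.

Answer: 19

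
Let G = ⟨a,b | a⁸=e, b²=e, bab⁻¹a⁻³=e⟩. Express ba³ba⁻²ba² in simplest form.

Multiply left to right, reducing at each step:
  b · a³ = ab
  (ab) · b = a
  a · a⁻² = a⁷
  (a⁷) · b = a⁷b
  (a⁷b) · a² = a⁵b

Answer: a⁵b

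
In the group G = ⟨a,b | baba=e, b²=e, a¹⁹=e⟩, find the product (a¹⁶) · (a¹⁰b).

Compute (a¹⁶) · (a¹⁰b) by multiplying left to right and reducing via the relations at each step:
  (a¹⁶) · a¹⁰ = a⁷
  (a⁷) · b = a⁷b

Answer: a⁷b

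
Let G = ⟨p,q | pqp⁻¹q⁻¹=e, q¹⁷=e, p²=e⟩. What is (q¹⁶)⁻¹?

The order of (q¹⁶) is 17 (smallest k with (q¹⁶)ᵏ = e), so (q¹⁶)⁻¹ = (q¹⁶)¹⁶ = q.
Check: (q¹⁶) · q → (q¹⁶) · q = e, giving e as required.

Answer: q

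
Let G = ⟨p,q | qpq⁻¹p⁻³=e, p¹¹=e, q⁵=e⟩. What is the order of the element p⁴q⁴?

Compute successive powers until reaching e:
  (p⁴q⁴)¹ = p⁴q⁴, (p⁴q⁴)² = p⁹q³, (p⁴q⁴)³ = p⁷q², (p⁴q⁴)⁴ = p¹⁰q, (p⁴q⁴)⁵ = e.
The smallest positive k with (p⁴q⁴)ᵏ = e is 5.

Answer: 5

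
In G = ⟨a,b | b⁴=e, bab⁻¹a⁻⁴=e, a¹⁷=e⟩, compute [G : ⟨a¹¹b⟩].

First find ord(a¹¹b) by computing successive powers:
  (a¹¹b)¹ = a¹¹b, (a¹¹b)² = a⁴b², (a¹¹b)³ = a¹⁰b³, (a¹¹b)⁴ = e.
So |⟨a¹¹b⟩| = ord(a¹¹b) = 4. With |G| = 68, by Lagrange [G : ⟨a¹¹b⟩] = 68/4 = 17.

Answer: 17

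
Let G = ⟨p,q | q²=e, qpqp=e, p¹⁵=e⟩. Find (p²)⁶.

Compute successive powers of (p²), reducing at each step:
  (p²)²: (p²) · p² = p⁴
  (p²)³: (p⁴) · p² = p⁶
  (p²)⁴: (p⁶) · p² = p⁸
  (p²)⁵: (p⁸) · p² = p¹⁰
  (p²)⁶: (p¹⁰) · p² = p¹²

Answer: p¹²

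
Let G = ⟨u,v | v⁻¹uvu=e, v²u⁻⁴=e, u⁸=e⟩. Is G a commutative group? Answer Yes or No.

u·v = uv but v·u = u³v⁻¹, so u·v ≠ v·u and G is not abelian.

Answer: No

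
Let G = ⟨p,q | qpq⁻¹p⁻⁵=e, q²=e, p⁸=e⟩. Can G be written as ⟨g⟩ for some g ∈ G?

Every cyclic group is abelian. But p·q = pq while q·p = p⁵q, so p·q ≠ q·p and G is not abelian. Hence G is not cyclic.

Answer: No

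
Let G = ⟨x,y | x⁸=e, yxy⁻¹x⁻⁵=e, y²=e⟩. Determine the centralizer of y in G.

⟨y⟩ ⊆ C_G(y) since powers of y commute with y; so |C_G(y)| ≥ |⟨y⟩| = 2.
By orbit–stabilizer, |C_G(y)| = |G| / |conj. class of y| = 16 / 2 = 8.
The 8 elements commuting with y are {e, x², x⁴, x⁶, y, x⁶y, x²y, x⁴y}.

Answer: {e, x², x⁴, x⁶, y, x⁶y, x²y, x⁴y}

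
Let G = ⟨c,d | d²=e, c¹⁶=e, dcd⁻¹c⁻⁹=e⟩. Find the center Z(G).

An element z ∈ Z(G) iff z commutes with every generator.
For example c² is central: (c²)·c = c³ = c·(c²); (c²)·d = c²d = d·(c²).
Whereas c ∉ Z(G) since c·d = cd ≠ c⁹d = d·c.
Checking each of the 32 elements this way gives Z(G) = {e, c², c⁴, c⁶, c⁸, c¹⁰, c¹², c¹⁴}, of order 8.

Answer: {e, c², c⁴, c⁶, c⁸, c¹⁰, c¹², c¹⁴}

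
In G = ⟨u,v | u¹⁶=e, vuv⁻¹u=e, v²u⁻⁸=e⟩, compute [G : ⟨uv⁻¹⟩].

First find ord(uv⁻¹) by computing successive powers:
  (uv⁻¹)¹ = uv⁻¹, (uv⁻¹)² = u⁸, (uv⁻¹)³ = uv, (uv⁻¹)⁴ = e.
So |⟨uv⁻¹⟩| = ord(uv⁻¹) = 4. With |G| = 32, by Lagrange [G : ⟨uv⁻¹⟩] = 32/4 = 8.

Answer: 8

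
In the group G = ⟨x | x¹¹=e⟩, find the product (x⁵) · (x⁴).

Compute (x⁵) · (x⁴) by multiplying left to right and reducing via the relations at each step:
  (x⁵) · x⁴ = x⁹

Answer: x⁹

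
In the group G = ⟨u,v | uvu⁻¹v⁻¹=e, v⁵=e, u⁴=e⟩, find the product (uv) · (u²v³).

Compute (uv) · (u²v³) by multiplying left to right and reducing via the relations at each step:
  (uv) · u² = u³v
  (u³v) · v³ = u³v⁴

Answer: u³v⁴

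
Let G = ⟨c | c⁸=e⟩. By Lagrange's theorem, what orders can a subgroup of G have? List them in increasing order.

|G| = 8 = 2³. By Lagrange's theorem the order of any subgroup divides 8; the divisors of 8 are 1, 2, 4, 8.

Answer: 1, 2, 4, 8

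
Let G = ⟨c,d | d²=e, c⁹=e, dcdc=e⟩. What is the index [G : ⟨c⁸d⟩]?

First find ord(c⁸d) by computing successive powers:
  (c⁸d)¹ = c⁸d, (c⁸d)² = e.
So |⟨c⁸d⟩| = ord(c⁸d) = 2. With |G| = 18, by Lagrange [G : ⟨c⁸d⟩] = 18/2 = 9.

Answer: 9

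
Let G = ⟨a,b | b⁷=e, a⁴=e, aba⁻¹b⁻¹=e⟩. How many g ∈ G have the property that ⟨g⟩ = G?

G is cyclic of order 28. An element generates G iff its order is 28, and a cyclic group of order 28 has exactly φ(28) = 12 such elements.

Answer: 12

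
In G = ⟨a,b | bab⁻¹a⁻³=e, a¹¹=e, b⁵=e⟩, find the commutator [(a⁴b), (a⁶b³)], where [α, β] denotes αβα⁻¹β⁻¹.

[(a⁴b), (a⁶b³)] = (a⁴b)·(a⁶b³)·(a⁴b)⁻¹·(a⁶b³)⁻¹.
  (a⁴b) · (a⁶b³) = b⁴
  (b⁴) · (a⁶b⁴) = a²b³
  (a²b³) · (ab²) = a⁷

Answer: a⁷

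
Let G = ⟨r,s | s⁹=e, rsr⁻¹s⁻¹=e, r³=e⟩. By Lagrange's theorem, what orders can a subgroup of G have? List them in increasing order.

|G| = 27 = 3³. By Lagrange's theorem the order of any subgroup divides 27; the divisors of 27 are 1, 3, 9, 27.

Answer: 1, 3, 9, 27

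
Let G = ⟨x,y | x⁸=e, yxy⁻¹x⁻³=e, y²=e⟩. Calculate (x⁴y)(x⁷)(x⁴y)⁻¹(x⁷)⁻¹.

[(x⁴y), (x⁷)] = (x⁴y)·(x⁷)·(x⁴y)⁻¹·(x⁷)⁻¹.
  (x⁴y) · (x⁷) = xy
  (xy) · (x⁴y) = x⁵
  (x⁵) · x = x⁶

Answer: x⁶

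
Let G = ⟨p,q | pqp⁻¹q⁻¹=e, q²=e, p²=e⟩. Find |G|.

Enumerate words in the generators, reducing via the relations: the distinct elements are
  {e, p, q, pq}.
No further products give new elements, so |G| = 4.

Answer: 4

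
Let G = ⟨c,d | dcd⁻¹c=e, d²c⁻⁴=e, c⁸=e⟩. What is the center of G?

An element z ∈ Z(G) iff z commutes with every generator.
For example c⁴ is central: (c⁴)·c = c⁵ = c·(c⁴); (c⁴)·d = d⁻¹ = d·(c⁴).
Whereas c ∉ Z(G) since c·d = cd ≠ c³d⁻¹ = d·c.
Checking each of the 16 elements this way gives Z(G) = {e, c⁴}, of order 2.

Answer: {e, c⁴}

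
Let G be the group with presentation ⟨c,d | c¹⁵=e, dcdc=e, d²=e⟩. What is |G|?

Enumerate words in the generators, reducing via the relations: the distinct elements are
  {c, d, e, cd, c², c³, c⁴, c⁵, c⁶, c⁷, c⁸, c⁹, c²d, c³d, c¹², c¹³, c¹¹, c¹⁰, c¹⁴, c⁴d, c⁵d, c⁶d, c⁷d, c⁸d, c⁹d, c¹²d, c¹³d, c¹¹d, c¹⁰d, c¹⁴d}.
No further products give new elements, so |G| = 30.

Answer: 30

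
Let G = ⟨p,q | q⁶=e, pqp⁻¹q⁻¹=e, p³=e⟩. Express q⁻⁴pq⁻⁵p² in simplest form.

Multiply left to right, reducing at each step:
  (q²) · p = pq²
  (pq²) · q⁻⁵ = pq³
  (pq³) · p² = q³

Answer: q³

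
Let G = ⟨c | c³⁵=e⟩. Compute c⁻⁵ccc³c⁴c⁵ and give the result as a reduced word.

Multiply left to right, reducing at each step:
  (c³⁰) · c = c³¹
  (c³¹) · c = c³²
  (c³²) · c³ = e
  e · c⁴ = c⁴
  (c⁴) · c⁵ = c⁹

Answer: c⁹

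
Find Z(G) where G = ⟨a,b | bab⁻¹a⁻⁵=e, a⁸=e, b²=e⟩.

An element z ∈ Z(G) iff z commutes with every generator.
For example a² is central: (a²)·a = a³ = a·(a²); (a²)·b = a²b = b·(a²).
Whereas a ∉ Z(G) since a·b = ab ≠ a⁵b = b·a.
Checking each of the 16 elements this way gives Z(G) = {e, a², a⁴, a⁶}, of order 4.

Answer: {e, a², a⁴, a⁶}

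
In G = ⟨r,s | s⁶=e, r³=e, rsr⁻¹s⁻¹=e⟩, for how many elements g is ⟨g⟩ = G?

⟨g⟩ = G would require ord(g) = |G| = 18, but the maximum element order in G is 6 < 18. So G is not cyclic and no single element generates it: the count is 0.

Answer: 0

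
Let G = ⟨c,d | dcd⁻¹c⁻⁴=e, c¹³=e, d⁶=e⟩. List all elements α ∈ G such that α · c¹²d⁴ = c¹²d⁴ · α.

⟨c¹²d⁴⟩ ⊆ C_G(c¹²d⁴) since powers of c¹²d⁴ commute with c¹²d⁴; so |C_G(c¹²d⁴)| ≥ |⟨c¹²d⁴⟩| = 3.
By orbit–stabilizer, |C_G(c¹²d⁴)| = |G| / |conj. class of c¹²d⁴| = 78 / 13 = 6.
The 6 elements commuting with c¹²d⁴ are {e, c³d², c⁷d⁵, c¹¹d, c¹⁰d³, c¹²d⁴}.

Answer: {e, c³d², c⁷d⁵, c¹¹d, c¹⁰d³, c¹²d⁴}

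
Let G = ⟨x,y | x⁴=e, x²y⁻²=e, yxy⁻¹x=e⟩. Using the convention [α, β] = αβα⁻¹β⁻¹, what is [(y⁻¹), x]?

[(y⁻¹), x] = (y⁻¹)·x·(y⁻¹)⁻¹·x⁻¹.
  (y⁻¹) · x = xy
  (xy) · y = x³
  (x³) · (x³) = x²

Answer: x²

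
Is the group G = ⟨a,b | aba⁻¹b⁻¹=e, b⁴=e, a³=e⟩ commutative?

Each pair of generators commutes: a·b = ab = b·a. Since the generators pairwise commute, every element of G commutes with every other, so G is abelian.

Answer: Yes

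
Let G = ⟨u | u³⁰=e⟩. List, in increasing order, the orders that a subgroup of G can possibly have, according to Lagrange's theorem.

|G| = 30 = 2 · 3 · 5. By Lagrange's theorem the order of any subgroup divides 30; the divisors of 30 are 1, 2, 3, 5, 6, 10, 15, 30.

Answer: 1, 2, 3, 5, 6, 10, 15, 30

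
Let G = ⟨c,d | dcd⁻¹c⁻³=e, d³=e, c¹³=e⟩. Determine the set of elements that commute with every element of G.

An element z ∈ Z(G) iff z commutes with every generator.
For example e is central: e·c = c = c·e; e·d = d = d·e.
Whereas c ∉ Z(G) since c·d = cd ≠ c³d = d·c.
Checking each of the 39 elements this way gives Z(G) = {e}, of order 1.

Answer: {e}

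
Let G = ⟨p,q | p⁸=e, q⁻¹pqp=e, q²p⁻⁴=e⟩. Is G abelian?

p·q = pq but q·p = p³q⁻¹, so p·q ≠ q·p and G is not abelian.

Answer: No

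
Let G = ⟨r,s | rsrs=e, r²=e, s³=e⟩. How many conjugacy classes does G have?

The conjugacy classes (representative and size) are:
  [e] (size 1), [rs²] (size 3), [s²] (size 2).
Class equation: 1 + 3 + 2 = 6 = |G|. So G has 3 conjugacy classes.

Answer: 3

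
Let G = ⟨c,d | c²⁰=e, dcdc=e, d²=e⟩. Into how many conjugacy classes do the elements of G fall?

The conjugacy classes (representative and size) are:
  [e] (size 1), [c] (size 2), [c¹⁸] (size 2), [c³] (size 2), [c⁴] (size 2), [c¹⁵] (size 2), [c¹⁴] (size 2), [c⁷] (size 2), [c¹²] (size 2), [c¹¹] (size 2), [c¹⁰] (size 1), [c¹⁸d] (size 10), [c⁵d] (size 10).
Class equation: 1 + 2 + 2 + 2 + 2 + 2 + 2 + 2 + 2 + 2 + 1 + 10 + 10 = 40 = |G|. So G has 13 conjugacy classes.

Answer: 13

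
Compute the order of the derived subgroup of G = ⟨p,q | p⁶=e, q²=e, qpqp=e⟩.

G' = [G, G] is generated by all commutators. The generator-pair commutators are: [p, q] = p².
The subgroup they normally generate is {e, p², p⁴}, of order 3.
Check: |G/G'| = 12/3 = 4 is the order of the abelianisation.

Answer: 3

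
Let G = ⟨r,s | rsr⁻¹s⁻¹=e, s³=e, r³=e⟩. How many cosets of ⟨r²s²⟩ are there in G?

First find ord(r²s²) by computing successive powers:
  (r²s²)¹ = r²s², (r²s²)² = rs, (r²s²)³ = e.
So |⟨r²s²⟩| = ord(r²s²) = 3. With |G| = 9, by Lagrange [G : ⟨r²s²⟩] = 9/3 = 3.

Answer: 3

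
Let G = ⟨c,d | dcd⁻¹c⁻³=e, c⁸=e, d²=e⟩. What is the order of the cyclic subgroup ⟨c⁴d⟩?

|⟨c⁴d⟩| equals the order of c⁴d. Compute successive powers until reaching e:
  (c⁴d)¹ = c⁴d, (c⁴d)² = e.
The smallest positive k with (c⁴d)ᵏ = e is 2, so |⟨c⁴d⟩| = 2.

Answer: 2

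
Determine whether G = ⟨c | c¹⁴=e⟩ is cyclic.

|G| = 14. The element c has order 14 (its powers give 14 distinct elements), so ⟨c⟩ = G and G is cyclic.

Answer: Yes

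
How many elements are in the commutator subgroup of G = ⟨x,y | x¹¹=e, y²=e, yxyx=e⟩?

G' = [G, G] is generated by all commutators. The generator-pair commutators are: [x, y] = x².
The subgroup they normally generate is {e, x, x², x³, x⁴, x⁵, x⁶, x⁷, x⁸, x⁹, x¹⁰}, of order 11.
Check: |G/G'| = 22/11 = 2 is the order of the abelianisation.

Answer: 11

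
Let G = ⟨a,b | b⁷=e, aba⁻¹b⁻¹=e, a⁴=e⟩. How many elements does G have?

Enumerate words in the generators, reducing via the relations: the distinct elements are
  {a, b, e, ab, a², a³, b², b³, b⁴, b⁵, b⁶, ab², ab³, ab⁴, ab⁵, ab⁶, a²b, a³b, a²b², a²b³, a²b⁴, a²b⁵, a²b⁶, a³b², a³b³, a³b⁴, a³b⁵, a³b⁶}.
No further products give new elements, so |G| = 28.

Answer: 28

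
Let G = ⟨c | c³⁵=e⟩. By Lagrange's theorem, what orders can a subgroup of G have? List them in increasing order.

|G| = 35 = 5 · 7. By Lagrange's theorem the order of any subgroup divides 35; the divisors of 35 are 1, 5, 7, 35.

Answer: 1, 5, 7, 35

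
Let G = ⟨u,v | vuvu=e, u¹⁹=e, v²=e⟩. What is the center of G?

An element z ∈ Z(G) iff z commutes with every generator.
For example e is central: e·u = u = u·e; e·v = v = v·e.
Whereas u ∉ Z(G) since u·v = uv ≠ u¹⁸v = v·u.
Checking each of the 38 elements this way gives Z(G) = {e}, of order 1.

Answer: {e}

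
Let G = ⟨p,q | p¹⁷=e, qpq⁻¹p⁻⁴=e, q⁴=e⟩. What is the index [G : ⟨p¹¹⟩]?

First find ord(p¹¹) by computing successive powers:
  (p¹¹)¹ = p¹¹, (p¹¹)² = p⁵, (p¹¹)³ = p¹⁶, (p¹¹)⁴ = p¹⁰, (p¹¹)⁵ = p⁴, (p¹¹)⁶ = p¹⁵, (p¹¹)⁷ = p⁹, (p¹¹)⁸ = p³, (p¹¹)⁹ = p¹⁴, (p¹¹)¹⁰ = p⁸, (p¹¹)¹¹ = p², (p¹¹)¹² = p¹³, (p¹¹)¹³ = p⁷, (p¹¹)¹⁴ = p, (p¹¹)¹⁵ = p¹², (p¹¹)¹⁶ = p⁶, (p¹¹)¹⁷ = e.
So |⟨p¹¹⟩| = ord(p¹¹) = 17. With |G| = 68, by Lagrange [G : ⟨p¹¹⟩] = 68/17 = 4.

Answer: 4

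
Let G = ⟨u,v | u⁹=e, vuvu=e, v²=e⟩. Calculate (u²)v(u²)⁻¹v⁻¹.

[(u²), v] = (u²)·v·(u²)⁻¹·v⁻¹.
  (u²) · v = u²v
  (u²v) · (u⁷) = u⁴v
  (u⁴v) · v = u⁴

Answer: u⁴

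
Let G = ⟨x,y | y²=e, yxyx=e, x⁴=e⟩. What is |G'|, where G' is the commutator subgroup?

G' = [G, G] is generated by all commutators. The generator-pair commutators are: [x, y] = x².
The subgroup they normally generate is {e, x²}, of order 2.
Check: |G/G'| = 8/2 = 4 is the order of the abelianisation.

Answer: 2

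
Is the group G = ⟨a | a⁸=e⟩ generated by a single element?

|G| = 8. The element a has order 8 (its powers give 8 distinct elements), so ⟨a⟩ = G and G is cyclic.

Answer: Yes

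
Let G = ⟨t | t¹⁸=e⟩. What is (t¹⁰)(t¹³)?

Compute (t¹⁰) · (t¹³) by multiplying left to right and reducing via the relations at each step:
  (t¹⁰) · t¹³ = t⁵

Answer: t⁵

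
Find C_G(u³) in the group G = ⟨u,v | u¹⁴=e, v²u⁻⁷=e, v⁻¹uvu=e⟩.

⟨u³⟩ ⊆ C_G(u³) since powers of u³ commute with u³; so |C_G(u³)| ≥ |⟨u³⟩| = 14.
By orbit–stabilizer, |C_G(u³)| = |G| / |conj. class of u³| = 28 / 2 = 14.
The 14 elements commuting with u³ are {e, u, u², u³, u⁴, u⁵, u⁶, u⁷, u⁸, u⁹, u¹⁰, u¹¹, u¹², u¹³}.

Answer: {e, u, u², u³, u⁴, u⁵, u⁶, u⁷, u⁸, u⁹, u¹⁰, u¹¹, u¹², u¹³}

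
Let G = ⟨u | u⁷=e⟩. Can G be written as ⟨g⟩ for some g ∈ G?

|G| = 7. The element u has order 7 (its powers give 7 distinct elements), so ⟨u⟩ = G and G is cyclic.

Answer: Yes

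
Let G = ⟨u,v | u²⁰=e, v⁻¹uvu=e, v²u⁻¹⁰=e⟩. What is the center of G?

An element z ∈ Z(G) iff z commutes with every generator.
For example u¹⁰ is central: (u¹⁰)·u = u¹¹ = u·(u¹⁰); (u¹⁰)·v = v⁻¹ = v·(u¹⁰).
Whereas u ∉ Z(G) since u·v = uv ≠ u⁹v⁻¹ = v·u.
Checking each of the 40 elements this way gives Z(G) = {e, u¹⁰}, of order 2.

Answer: {e, u¹⁰}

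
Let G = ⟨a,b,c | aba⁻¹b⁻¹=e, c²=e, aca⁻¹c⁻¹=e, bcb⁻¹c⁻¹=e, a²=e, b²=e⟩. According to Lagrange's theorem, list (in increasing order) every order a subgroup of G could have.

|G| = 8 = 2³. By Lagrange's theorem the order of any subgroup divides 8; the divisors of 8 are 1, 2, 4, 8.

Answer: 1, 2, 4, 8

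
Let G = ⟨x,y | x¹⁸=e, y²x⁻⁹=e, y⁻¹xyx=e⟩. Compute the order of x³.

Compute successive powers until reaching e:
  (x³)¹ = x³, (x³)² = x⁶, (x³)³ = x⁹, (x³)⁴ = x¹², (x³)⁵ = x¹⁵, (x³)⁶ = e.
The smallest positive k with (x³)ᵏ = e is 6.

Answer: 6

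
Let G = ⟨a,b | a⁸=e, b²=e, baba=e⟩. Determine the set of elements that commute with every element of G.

An element z ∈ Z(G) iff z commutes with every generator.
For example a⁴ is central: (a⁴)·a = a⁵ = a·(a⁴); (a⁴)·b = a⁴b = b·(a⁴).
Whereas a ∉ Z(G) since a·b = ab ≠ a⁷b = b·a.
Checking each of the 16 elements this way gives Z(G) = {e, a⁴}, of order 2.

Answer: {e, a⁴}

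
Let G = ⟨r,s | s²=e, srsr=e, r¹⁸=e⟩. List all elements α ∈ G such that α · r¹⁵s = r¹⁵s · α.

⟨r¹⁵s⟩ ⊆ C_G(r¹⁵s) since powers of r¹⁵s commute with r¹⁵s; so |C_G(r¹⁵s)| ≥ |⟨r¹⁵s⟩| = 2.
By orbit–stabilizer, |C_G(r¹⁵s)| = |G| / |conj. class of r¹⁵s| = 36 / 9 = 4.
The 4 elements commuting with r¹⁵s are {e, r⁹, r⁶s, r¹⁵s}.

Answer: {e, r⁹, r⁶s, r¹⁵s}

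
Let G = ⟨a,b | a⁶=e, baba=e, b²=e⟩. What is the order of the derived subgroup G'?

G' = [G, G] is generated by all commutators. The generator-pair commutators are: [a, b] = a².
The subgroup they normally generate is {e, a², a⁴}, of order 3.
Check: |G/G'| = 12/3 = 4 is the order of the abelianisation.

Answer: 3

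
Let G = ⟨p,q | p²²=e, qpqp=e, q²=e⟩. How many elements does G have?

Enumerate words in the generators, reducing via the relations: the distinct elements are
  {e, p, q, pq, p², p³, p⁴, p⁵, p⁶, p⁷, p⁸, p⁹, p²q, p²¹, p²⁰, p³q, p¹², p¹³, p¹¹, p¹⁰, p¹⁴, p¹⁵, p¹⁶, p¹⁷, p¹⁸, p¹⁹, p⁴q, p⁵q, p⁶q, p⁷q, p⁸q, p⁹q, p²¹q, p²⁰q, p¹²q, p¹³q, p¹¹q, p¹⁰q, p¹⁴q, p¹⁵q, p¹⁶q, p¹⁷q, p¹⁸q, p¹⁹q}.
No further products give new elements, so |G| = 44.

Answer: 44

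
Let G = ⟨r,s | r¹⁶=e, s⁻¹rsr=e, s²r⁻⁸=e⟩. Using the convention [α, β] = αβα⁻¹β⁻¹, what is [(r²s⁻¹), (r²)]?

[(r²s⁻¹), (r²)] = (r²s⁻¹)·(r²)·(r²s⁻¹)⁻¹·(r²)⁻¹.
  (r²s⁻¹) · (r²) = s⁻¹
  (s⁻¹) · (r²s) = r¹⁴
  (r¹⁴) · (r¹⁴) = r¹²

Answer: r¹²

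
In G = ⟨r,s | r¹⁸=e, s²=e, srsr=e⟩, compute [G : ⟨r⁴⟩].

First find ord(r⁴) by computing successive powers:
  (r⁴)¹ = r⁴, (r⁴)² = r⁸, (r⁴)³ = r¹², (r⁴)⁴ = r¹⁶, (r⁴)⁵ = r², (r⁴)⁶ = r⁶, (r⁴)⁷ = r¹⁰, (r⁴)⁸ = r¹⁴, (r⁴)⁹ = e.
So |⟨r⁴⟩| = ord(r⁴) = 9. With |G| = 36, by Lagrange [G : ⟨r⁴⟩] = 36/9 = 4.

Answer: 4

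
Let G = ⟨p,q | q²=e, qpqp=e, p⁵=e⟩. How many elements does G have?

Enumerate words in the generators, reducing via the relations: the distinct elements are
  {e, p, q, pq, p², p³, p⁴, p²q, p³q, p⁴q}.
No further products give new elements, so |G| = 10.

Answer: 10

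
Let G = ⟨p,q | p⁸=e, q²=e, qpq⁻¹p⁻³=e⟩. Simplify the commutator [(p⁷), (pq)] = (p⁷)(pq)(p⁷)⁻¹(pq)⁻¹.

[(p⁷), (pq)] = (p⁷)·(pq)·(p⁷)⁻¹·(pq)⁻¹.
  (p⁷) · (pq) = q
  q · p = p³q
  (p³q) · (p⁵q) = p²

Answer: p²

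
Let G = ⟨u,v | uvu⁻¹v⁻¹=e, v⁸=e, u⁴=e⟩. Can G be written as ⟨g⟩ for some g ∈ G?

|G| = 32, but the maximum element order in G is 8 < 32. No single element generates all of G, so G is not cyclic.

Answer: No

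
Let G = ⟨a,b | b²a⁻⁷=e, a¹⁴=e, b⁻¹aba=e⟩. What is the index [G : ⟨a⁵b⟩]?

First find ord(a⁵b) by computing successive powers:
  (a⁵b)¹ = a⁵b, (a⁵b)² = a⁷, (a⁵b)³ = a⁵b⁻¹, (a⁵b)⁴ = e.
So |⟨a⁵b⟩| = ord(a⁵b) = 4. With |G| = 28, by Lagrange [G : ⟨a⁵b⟩] = 28/4 = 7.

Answer: 7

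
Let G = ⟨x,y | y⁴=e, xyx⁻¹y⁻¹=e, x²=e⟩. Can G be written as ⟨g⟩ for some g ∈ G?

|G| = 8, but the maximum element order in G is 4 < 8. No single element generates all of G, so G is not cyclic.

Answer: No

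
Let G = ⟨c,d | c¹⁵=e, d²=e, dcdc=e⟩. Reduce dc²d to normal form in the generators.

Multiply left to right, reducing at each step:
  d · c² = c¹³d
  (c¹³d) · d = c¹³

Answer: c¹³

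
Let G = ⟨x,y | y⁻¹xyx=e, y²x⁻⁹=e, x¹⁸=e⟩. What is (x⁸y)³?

Compute successive powers of (x⁸y), reducing at each step:
  (x⁸y)²: (x⁸y) · x⁸ = y;   y · y = x⁹
  (x⁸y)³: (x⁹) · x⁸ = x¹⁷;   (x¹⁷) · y = x⁸y⁻¹

Answer: x⁸y⁻¹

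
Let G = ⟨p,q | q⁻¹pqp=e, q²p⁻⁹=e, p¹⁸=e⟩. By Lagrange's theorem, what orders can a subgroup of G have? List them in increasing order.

|G| = 36 = 2² · 3². By Lagrange's theorem the order of any subgroup divides 36; the divisors of 36 are 1, 2, 3, 4, 6, 9, 12, 18, 36.

Answer: 1, 2, 3, 4, 6, 9, 12, 18, 36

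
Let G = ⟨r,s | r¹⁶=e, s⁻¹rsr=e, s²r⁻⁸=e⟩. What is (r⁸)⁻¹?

The order of (r⁸) is 2 (smallest k with (r⁸)ᵏ = e), so (r⁸)⁻¹ = (r⁸)¹ = r⁸.
Check: (r⁸) · (r⁸) → (r⁸) · r⁸ = e, giving e as required.

Answer: r⁸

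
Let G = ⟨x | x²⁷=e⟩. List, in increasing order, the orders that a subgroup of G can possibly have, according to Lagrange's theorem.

|G| = 27 = 3³. By Lagrange's theorem the order of any subgroup divides 27; the divisors of 27 are 1, 3, 9, 27.

Answer: 1, 3, 9, 27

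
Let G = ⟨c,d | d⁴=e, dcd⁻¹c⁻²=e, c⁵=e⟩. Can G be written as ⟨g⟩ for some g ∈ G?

Every cyclic group is abelian. But c·d = cd while d·c = c²d, so c·d ≠ d·c and G is not abelian. Hence G is not cyclic.

Answer: No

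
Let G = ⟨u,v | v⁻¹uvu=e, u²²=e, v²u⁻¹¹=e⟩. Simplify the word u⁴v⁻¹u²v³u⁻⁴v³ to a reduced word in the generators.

Multiply left to right, reducing at each step:
  (u⁴) · v⁻¹ = u⁴v⁻¹
  (u⁴v⁻¹) · u² = u²v⁻¹
  (u²v⁻¹) · v³ = u¹³
  (u¹³) · u⁻⁴ = u⁹
  (u⁹) · v³ = u⁹v⁻¹

Answer: u⁹v⁻¹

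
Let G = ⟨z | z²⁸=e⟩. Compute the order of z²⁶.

Compute successive powers until reaching e:
  (z²⁶)¹ = z²⁶, (z²⁶)² = z²⁴, (z²⁶)³ = z²², (z²⁶)⁴ = z²⁰, (z²⁶)⁵ = z¹⁸, (z²⁶)⁶ = z¹⁶, (z²⁶)⁷ = z¹⁴, (z²⁶)⁸ = z¹², (z²⁶)⁹ = z¹⁰, (z²⁶)¹⁰ = z⁸, (z²⁶)¹¹ = z⁶, (z²⁶)¹² = z⁴, (z²⁶)¹³ = z², (z²⁶)¹⁴ = e.
The smallest positive k with (z²⁶)ᵏ = e is 14.

Answer: 14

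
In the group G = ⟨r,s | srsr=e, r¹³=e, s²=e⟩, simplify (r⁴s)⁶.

Compute successive powers of (r⁴s), reducing at each step:
  (r⁴s)²: (r⁴s) · r⁴ = s;   s · s = e
  (r⁴s)³: e · r⁴ = r⁴;   (r⁴) · s = r⁴s
  (r⁴s)⁴: (r⁴s) · r⁴ = s;   s · s = e
  (r⁴s)⁵: e · r⁴ = r⁴;   (r⁴) · s = r⁴s
  (r⁴s)⁶: (r⁴s) · r⁴ = s;   s · s = e

Answer: e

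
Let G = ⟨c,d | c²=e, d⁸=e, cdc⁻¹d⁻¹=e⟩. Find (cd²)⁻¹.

The order of (cd²) is 4 (smallest k with (cd²)ᵏ = e), so (cd²)⁻¹ = (cd²)³ = cd⁶.
Check: (cd²) · (cd⁶) → (cd²) · c = d²;   (d²) · d⁶ = e, giving e as required.

Answer: cd⁶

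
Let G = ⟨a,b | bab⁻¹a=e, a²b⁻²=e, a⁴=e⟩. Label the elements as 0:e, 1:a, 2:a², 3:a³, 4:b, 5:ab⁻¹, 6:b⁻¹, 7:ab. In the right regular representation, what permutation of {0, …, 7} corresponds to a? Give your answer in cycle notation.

(0 1 2 3)(4 5 6 7)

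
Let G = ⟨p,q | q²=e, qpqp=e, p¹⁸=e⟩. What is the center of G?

An element z ∈ Z(G) iff z commutes with every generator.
For example p⁹ is central: (p⁹)·p = p¹⁰ = p·(p⁹); (p⁹)·q = p⁹q = q·(p⁹).
Whereas p ∉ Z(G) since p·q = pq ≠ p¹⁷q = q·p.
Checking each of the 36 elements this way gives Z(G) = {e, p⁹}, of order 2.

Answer: {e, p⁹}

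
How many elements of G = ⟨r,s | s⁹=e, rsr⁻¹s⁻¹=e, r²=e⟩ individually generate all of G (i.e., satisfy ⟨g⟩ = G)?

G is cyclic of order 18. An element generates G iff its order is 18, and a cyclic group of order 18 has exactly φ(18) = 6 such elements.

Answer: 6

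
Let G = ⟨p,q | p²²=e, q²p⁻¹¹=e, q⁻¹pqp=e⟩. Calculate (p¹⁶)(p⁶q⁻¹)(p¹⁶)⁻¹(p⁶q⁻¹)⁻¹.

[(p¹⁶), (p⁶q⁻¹)] = (p¹⁶)·(p⁶q⁻¹)·(p¹⁶)⁻¹·(p⁶q⁻¹)⁻¹.
  (p¹⁶) · (p⁶q⁻¹) = q⁻¹
  (q⁻¹) · (p⁶) = p⁵q
  (p⁵q) · (p⁶q) = p¹⁰

Answer: p¹⁰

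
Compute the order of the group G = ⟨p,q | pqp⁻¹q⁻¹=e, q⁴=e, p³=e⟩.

Enumerate words in the generators, reducing via the relations: the distinct elements are
  {e, p, q, pq, p², q², q³, pq², pq³, p²q, p²q², p²q³}.
No further products give new elements, so |G| = 12.

Answer: 12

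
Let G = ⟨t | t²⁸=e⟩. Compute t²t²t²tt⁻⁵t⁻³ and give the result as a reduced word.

Multiply left to right, reducing at each step:
  (t²) · t² = t⁴
  (t⁴) · t² = t⁶
  (t⁶) · t = t⁷
  (t⁷) · t⁻⁵ = t²
  (t²) · t⁻³ = t²⁷

Answer: t²⁷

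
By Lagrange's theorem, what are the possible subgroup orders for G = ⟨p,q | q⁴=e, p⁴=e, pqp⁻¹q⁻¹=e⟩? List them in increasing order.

|G| = 16 = 2⁴. By Lagrange's theorem the order of any subgroup divides 16; the divisors of 16 are 1, 2, 4, 8, 16.

Answer: 1, 2, 4, 8, 16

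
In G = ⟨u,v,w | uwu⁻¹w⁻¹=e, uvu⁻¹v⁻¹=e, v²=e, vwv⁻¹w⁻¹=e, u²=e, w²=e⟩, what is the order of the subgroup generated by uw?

|⟨uw⟩| equals the order of uw. Compute successive powers until reaching e:
  (uw)¹ = uw, (uw)² = e.
The smallest positive k with (uw)ᵏ = e is 2, so |⟨uw⟩| = 2.

Answer: 2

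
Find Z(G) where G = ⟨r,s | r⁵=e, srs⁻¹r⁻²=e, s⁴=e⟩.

An element z ∈ Z(G) iff z commutes with every generator.
For example e is central: e·r = r = r·e; e·s = s = s·e.
Whereas r ∉ Z(G) since r·s = rs ≠ r²s = s·r.
Checking each of the 20 elements this way gives Z(G) = {e}, of order 1.

Answer: {e}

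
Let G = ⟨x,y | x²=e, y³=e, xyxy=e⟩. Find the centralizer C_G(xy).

⟨xy⟩ ⊆ C_G(xy) since powers of xy commute with xy; so |C_G(xy)| ≥ |⟨xy⟩| = 2.
By orbit–stabilizer, |C_G(xy)| = |G| / |conj. class of xy| = 6 / 3 = 2.
The 2 elements commuting with xy are {e, xy}.

Answer: {e, xy}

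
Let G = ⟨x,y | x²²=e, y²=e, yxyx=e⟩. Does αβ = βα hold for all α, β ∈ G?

x·y = xy but y·x = x²¹y, so x·y ≠ y·x and G is not abelian.

Answer: No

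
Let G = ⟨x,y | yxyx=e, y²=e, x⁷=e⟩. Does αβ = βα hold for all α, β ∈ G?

x·y = xy but y·x = x⁶y, so x·y ≠ y·x and G is not abelian.

Answer: No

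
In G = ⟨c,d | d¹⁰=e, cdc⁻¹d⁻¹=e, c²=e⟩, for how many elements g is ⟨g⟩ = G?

⟨g⟩ = G would require ord(g) = |G| = 20, but the maximum element order in G is 10 < 20. So G is not cyclic and no single element generates it: the count is 0.

Answer: 0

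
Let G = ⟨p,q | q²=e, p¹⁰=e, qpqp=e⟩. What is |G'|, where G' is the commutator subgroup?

G' = [G, G] is generated by all commutators. The generator-pair commutators are: [p, q] = p².
The subgroup they normally generate is {e, p², p⁴, p⁶, p⁸}, of order 5.
Check: |G/G'| = 20/5 = 4 is the order of the abelianisation.

Answer: 5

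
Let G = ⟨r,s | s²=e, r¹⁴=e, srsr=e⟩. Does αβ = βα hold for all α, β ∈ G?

r·s = rs but s·r = r¹³s, so r·s ≠ s·r and G is not abelian.

Answer: No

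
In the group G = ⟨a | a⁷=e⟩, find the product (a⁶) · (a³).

Compute (a⁶) · (a³) by multiplying left to right and reducing via the relations at each step:
  (a⁶) · a³ = a²

Answer: a²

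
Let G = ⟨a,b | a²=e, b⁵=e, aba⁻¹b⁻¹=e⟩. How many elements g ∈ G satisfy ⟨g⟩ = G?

G is cyclic of order 10. An element generates G iff its order is 10, and a cyclic group of order 10 has exactly φ(10) = 4 such elements.

Answer: 4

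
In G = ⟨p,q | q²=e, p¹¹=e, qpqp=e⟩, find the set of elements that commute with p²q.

⟨p²q⟩ ⊆ C_G(p²q) since powers of p²q commute with p²q; so |C_G(p²q)| ≥ |⟨p²q⟩| = 2.
By orbit–stabilizer, |C_G(p²q)| = |G| / |conj. class of p²q| = 22 / 11 = 2.
The 2 elements commuting with p²q are {e, p²q}.

Answer: {e, p²q}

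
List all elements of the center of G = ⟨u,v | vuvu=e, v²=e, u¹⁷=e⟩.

An element z ∈ Z(G) iff z commutes with every generator.
For example e is central: e·u = u = u·e; e·v = v = v·e.
Whereas u ∉ Z(G) since u·v = uv ≠ u¹⁶v = v·u.
Checking each of the 34 elements this way gives Z(G) = {e}, of order 1.

Answer: {e}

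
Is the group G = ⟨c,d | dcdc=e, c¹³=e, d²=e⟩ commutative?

c·d = cd but d·c = c¹²d, so c·d ≠ d·c and G is not abelian.

Answer: No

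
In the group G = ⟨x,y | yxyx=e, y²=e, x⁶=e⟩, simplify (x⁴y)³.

Compute successive powers of (x⁴y), reducing at each step:
  (x⁴y)²: (x⁴y) · x⁴ = y;   y · y = e
  (x⁴y)³: e · x⁴ = x⁴;   (x⁴) · y = x⁴y

Answer: x⁴y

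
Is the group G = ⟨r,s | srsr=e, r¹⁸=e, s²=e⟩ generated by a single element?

Every cyclic group is abelian. But r·s = rs while s·r = r¹⁷s, so r·s ≠ s·r and G is not abelian. Hence G is not cyclic.

Answer: No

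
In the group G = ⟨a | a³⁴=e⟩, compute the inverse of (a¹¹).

The order of (a¹¹) is 34 (smallest k with (a¹¹)ᵏ = e), so (a¹¹)⁻¹ = (a¹¹)³³ = a²³.
Check: (a¹¹) · (a²³) → (a¹¹) · a²³ = e, giving e as required.

Answer: a²³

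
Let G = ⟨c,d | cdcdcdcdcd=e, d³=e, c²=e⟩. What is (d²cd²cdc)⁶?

Compute successive powers of (d²cd²cdc), reducing at each step:
  (d²cd²cdc)²: (d²cd²cdc) · d² = d²cd²cdcd²;   (d²cd²cdcd²) · c = cdcd²cdcd;   (cdcd²cdcd) · d² = cdcd²cdc;   (cdcd²cdc) · c = cdcd²cd;   (cdcd²cd) · d = cdcd²cd²;   (cdcd²cd²) · c = cd²cdcd
  (d²cd²cdc)³: (cd²cdcd) · d² = cd²cdc;   (cd²cdc) · c = cd²cd;   (cd²cd) · d² = cd²c;   (cd²c) · c = cd²;   (cd²) · d = c;   c · c = e
  (d²cd²cdc)⁴: e · d² = d²;   (d²) · c = d²c;   (d²c) · d² = d²cd²;   (d²cd²) · c = d²cd²c;   (d²cd²c) · d = d²cd²cd;   (d²cd²cd) · c = d²cd²cdc
  (d²cd²cdc)⁵: (d²cd²cdc) · d² = d²cd²cdcd²;   (d²cd²cdcd²) · c = cdcd²cdcd;   (cdcd²cdcd) · d² = cdcd²cdc;   (cdcd²cdc) · c = cdcd²cd;   (cdcd²cd) · d = cdcd²cd²;   (cdcd²cd²) · c = cd²cdcd
  (d²cd²cdc)⁶: (cd²cdcd) · d² = cd²cdc;   (cd²cdc) · c = cd²cd;   (cd²cd) · d² = cd²c;   (cd²c) · c = cd²;   (cd²) · d = c;   c · c = e

Answer: e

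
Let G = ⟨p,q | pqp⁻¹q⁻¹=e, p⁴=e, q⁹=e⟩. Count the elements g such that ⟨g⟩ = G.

G is cyclic of order 36. An element generates G iff its order is 36, and a cyclic group of order 36 has exactly φ(36) = 12 such elements.

Answer: 12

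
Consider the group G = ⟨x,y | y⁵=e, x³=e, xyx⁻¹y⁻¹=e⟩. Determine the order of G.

Enumerate words in the generators, reducing via the relations: the distinct elements are
  {e, x, y, xy, x², y², y³, y⁴, xy², xy³, xy⁴, x²y, x²y², x²y³, x²y⁴}.
No further products give new elements, so |G| = 15.

Answer: 15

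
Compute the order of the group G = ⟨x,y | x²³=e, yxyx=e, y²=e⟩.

Enumerate words in the generators, reducing via the relations: the distinct elements are
  {e, x, y, xy, x², x³, x⁴, x⁵, x⁶, x⁷, x⁸, x⁹, x²y, x²², x²¹, x²⁰, x³y, x¹², x¹³, x¹¹, x¹⁰, x¹⁴, x¹⁵, x¹⁶, x¹⁷, x¹⁸, x¹⁹, x⁴y, x⁵y, x⁶y, x⁷y, x⁸y, x⁹y, x²²y, x²¹y, x²⁰y, x¹²y, x¹³y, x¹¹y, x¹⁰y, x¹⁴y, x¹⁵y, x¹⁶y, x¹⁷y, x¹⁸y, x¹⁹y}.
No further products give new elements, so |G| = 46.

Answer: 46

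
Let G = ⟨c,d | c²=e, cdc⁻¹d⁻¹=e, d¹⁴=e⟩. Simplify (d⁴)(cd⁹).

Compute (d⁴) · (cd⁹) by multiplying left to right and reducing via the relations at each step:
  (d⁴) · c = cd⁴
  (cd⁴) · d⁹ = cd¹³

Answer: cd¹³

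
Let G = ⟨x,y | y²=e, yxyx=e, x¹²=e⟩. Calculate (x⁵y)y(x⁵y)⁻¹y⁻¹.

[(x⁵y), y] = (x⁵y)·y·(x⁵y)⁻¹·y⁻¹.
  (x⁵y) · y = x⁵
  (x⁵) · (x⁵y) = x¹⁰y
  (x¹⁰y) · y = x¹⁰

Answer: x¹⁰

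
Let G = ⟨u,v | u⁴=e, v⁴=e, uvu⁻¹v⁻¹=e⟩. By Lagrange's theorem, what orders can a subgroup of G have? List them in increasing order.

|G| = 16 = 2⁴. By Lagrange's theorem the order of any subgroup divides 16; the divisors of 16 are 1, 2, 4, 8, 16.

Answer: 1, 2, 4, 8, 16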